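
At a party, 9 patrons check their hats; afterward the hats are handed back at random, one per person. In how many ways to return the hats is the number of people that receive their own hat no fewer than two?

95887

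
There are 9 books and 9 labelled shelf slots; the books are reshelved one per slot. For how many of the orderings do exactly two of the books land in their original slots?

Choose which 2 of the 9 are fixed: C(9,2) = 36.
The other 7 form a derangement: !7 = 1854.
Total: 36 × 1854 = 66744.

66744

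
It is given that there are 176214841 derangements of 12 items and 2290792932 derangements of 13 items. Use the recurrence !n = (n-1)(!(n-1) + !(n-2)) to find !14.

!14 = (14-1)·(!13 + !12) = 13·(2290792932 + 176214841) = 13·2467007773 = 32071101049.

32071101049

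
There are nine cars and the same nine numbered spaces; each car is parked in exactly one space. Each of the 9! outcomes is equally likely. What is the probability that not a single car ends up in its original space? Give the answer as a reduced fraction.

Favorable outcomes: !9 = 133496.
Total outcomes: 9! = 362880.
Probability = 133496/362880 = 16687/45360.

16687/45360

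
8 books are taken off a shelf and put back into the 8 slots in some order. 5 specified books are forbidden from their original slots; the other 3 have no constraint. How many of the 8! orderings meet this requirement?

Let A_j be the event that the j-th constrained one is fixed. By inclusion-exclusion over the 5 events:
Σ_{j=0}^{5} (-1)^j C(5,j)(8-j)!
= C(5,0)·8! - C(5,1)·7! + C(5,2)·6! - C(5,3)·5! + C(5,4)·4! - C(5,5)·3!
= 40320 - 25200 + 7200 - 1200 + 120 - 6
= 21234

21234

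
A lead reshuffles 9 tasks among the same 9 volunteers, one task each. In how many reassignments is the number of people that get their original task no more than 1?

266993

# with exactly i fixed is C(9,i)·!(9-i); sum over i=0..1:
  i=0: C(9,0)·!9 = 1·133496 = 133496
  i=1: C(9,1)·!8 = 9·14833 = 133497
Total = 266993.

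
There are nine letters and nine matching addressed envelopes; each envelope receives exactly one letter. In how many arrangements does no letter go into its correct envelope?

133496

!9 is the nearest integer to 9!/e.
9! = 362880, and 362880/e ≈ 133496.09, so !9 = 133496.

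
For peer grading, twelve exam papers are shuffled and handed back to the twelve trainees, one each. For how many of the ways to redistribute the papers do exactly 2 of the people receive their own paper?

Pick the 2 fixed positions: C(12,2) = 66 ways.
The other 10 form a derangement: !10 = 1334961.
Total: 66 × 1334961 = 88107426.

88107426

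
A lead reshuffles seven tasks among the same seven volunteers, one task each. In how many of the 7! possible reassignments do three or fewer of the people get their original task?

4948

Sum C(7,i)·!(7-i) for i = 0..3:
  i=0: C(7,0)·!7 = 1·1854 = 1854
  i=1: C(7,1)·!6 = 7·265 = 1855
  i=2: C(7,2)·!5 = 21·44 = 924
  i=3: C(7,3)·!4 = 35·9 = 315
Total = 4948.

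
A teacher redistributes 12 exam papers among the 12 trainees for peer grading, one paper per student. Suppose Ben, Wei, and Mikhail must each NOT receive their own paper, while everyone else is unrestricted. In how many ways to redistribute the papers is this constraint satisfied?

Let A_j be the event that the j-th constrained one is fixed. By inclusion-exclusion over the 3 events:
Σ_{j=0}^{3} (-1)^j C(3,j)(12-j)!
= C(3,0)·12! - C(3,1)·11! + C(3,2)·10! - C(3,3)·9!
= 479001600 - 119750400 + 10886400 - 362880
= 369774720

369774720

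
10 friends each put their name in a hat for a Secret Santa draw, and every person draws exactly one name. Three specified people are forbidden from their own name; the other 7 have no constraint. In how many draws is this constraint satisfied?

Let A_j be the event that the j-th constrained one is fixed. By inclusion-exclusion over the 3 events:
Σ_{j=0}^{3} (-1)^j C(3,j)(10-j)!
= C(3,0)·10! - C(3,1)·9! + C(3,2)·8! - C(3,3)·7!
= 3628800 - 1088640 + 120960 - 5040
= 2656080

2656080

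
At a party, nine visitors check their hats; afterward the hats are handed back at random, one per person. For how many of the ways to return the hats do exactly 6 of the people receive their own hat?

Pick the 6 fixed positions: C(9,6) = 84 ways.
The remaining 3 must be deranged: !3 = 2.
Total: 84 × 2 = 168.

168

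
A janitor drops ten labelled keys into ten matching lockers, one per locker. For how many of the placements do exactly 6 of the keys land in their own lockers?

1890

Choose which 6 of the 10 are fixed: C(10,6) = 210.
The remaining 4 must be deranged: !4 = 9.
Total: 210 × 9 = 1890.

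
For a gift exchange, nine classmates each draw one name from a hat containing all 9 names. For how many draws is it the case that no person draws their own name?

By inclusion-exclusion, !9 = Σ (-1)^k · 9!/k! for k=0..9
= 9! - 9!/1! + 9!/2! - 9!/3! + 9!/4! - 9!/5! + 9!/6! - 9!/7! + 9!/8! - 9!/9!
= 362880 - 362880 + 181440 - 60480 + 15120 - 3024 + 504 - 72 + 9 - 1
= 133496

133496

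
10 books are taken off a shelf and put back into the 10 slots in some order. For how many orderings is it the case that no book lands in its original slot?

!10 = 10! · Σ_{k=0}^{10} (-1)^k/k!
= 10! - 10!/1! + 10!/2! - 10!/3! + 10!/4! - 10!/5! + 10!/6! - 10!/7! + 10!/8! - 10!/9! + 10!/10!
= 3628800 - 3628800 + 1814400 - 604800 + 151200 - 30240 + 5040 - 720 + 90 - 10 + 1
= 1334961

1334961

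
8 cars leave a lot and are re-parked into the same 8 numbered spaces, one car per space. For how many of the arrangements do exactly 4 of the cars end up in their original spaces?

Choose which 4 of the 8 are fixed: C(8,4) = 70.
The remaining 4 must be deranged: !4 = 9.
Total: 70 × 9 = 630.

630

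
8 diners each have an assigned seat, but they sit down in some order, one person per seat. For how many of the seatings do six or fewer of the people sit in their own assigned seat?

Sum C(8,i)·!(8-i) for i = 0..6:
  i=0: C(8,0)·!8 = 1·14833 = 14833
  i=1: C(8,1)·!7 = 8·1854 = 14832
  i=2: C(8,2)·!6 = 28·265 = 7420
  i=3: C(8,3)·!5 = 56·44 = 2464
  i=4: C(8,4)·!4 = 70·9 = 630
  i=5: C(8,5)·!3 = 56·2 = 112
  i=6: C(8,6)·!2 = 28·1 = 28
Total = 40319.

40319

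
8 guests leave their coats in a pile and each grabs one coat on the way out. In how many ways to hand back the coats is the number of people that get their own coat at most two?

# with exactly i fixed is C(8,i)·!(8-i); sum over i=0..2:
  i=0: C(8,0)·!8 = 1·14833 = 14833
  i=1: C(8,1)·!7 = 8·1854 = 14832
  i=2: C(8,2)·!6 = 28·265 = 7420
Total = 37085.

37085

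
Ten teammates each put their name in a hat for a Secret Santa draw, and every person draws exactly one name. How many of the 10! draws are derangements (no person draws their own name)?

The number of derangements of 10 is !10 = Σ_{k=0}^{10} (-1)^k·10!/k!
= 10! - 10!/1! + 10!/2! - 10!/3! + 10!/4! - 10!/5! + 10!/6! - 10!/7! + 10!/8! - 10!/9! + 10!/10!
= 3628800 - 3628800 + 1814400 - 604800 + 151200 - 30240 + 5040 - 720 + 90 - 10 + 1
= 1334961

1334961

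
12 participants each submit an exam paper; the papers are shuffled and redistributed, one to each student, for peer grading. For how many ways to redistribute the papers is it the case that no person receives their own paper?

Use !n = n·!(n-1) + (-1)^n.
!12 = 12·14684570 + 1 = 176214841

176214841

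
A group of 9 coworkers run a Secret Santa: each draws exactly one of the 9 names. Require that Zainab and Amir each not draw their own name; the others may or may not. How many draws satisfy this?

287280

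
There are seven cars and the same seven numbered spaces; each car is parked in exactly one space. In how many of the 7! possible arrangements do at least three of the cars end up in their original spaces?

407

Sum C(7,i)·!(7-i) for i = 3..7:
  i=3: C(7,3)·!4 = 35·9 = 315
  i=4: C(7,4)·!3 = 35·2 = 70
  i=5: C(7,5)·!2 = 21·1 = 21
  i=6: C(7,6)·!1 = 7·0 = 0
  i=7: C(7,7)·!0 = 1·1 = 1
Total = 407.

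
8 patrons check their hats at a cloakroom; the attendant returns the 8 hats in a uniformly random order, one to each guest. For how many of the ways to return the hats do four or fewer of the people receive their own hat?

# with exactly i fixed is C(8,i)·!(8-i); sum over i=0..4:
  i=0: C(8,0)·!8 = 1·14833 = 14833
  i=1: C(8,1)·!7 = 8·1854 = 14832
  i=2: C(8,2)·!6 = 28·265 = 7420
  i=3: C(8,3)·!5 = 56·44 = 2464
  i=4: C(8,4)·!4 = 70·9 = 630
Total = 40179.

40179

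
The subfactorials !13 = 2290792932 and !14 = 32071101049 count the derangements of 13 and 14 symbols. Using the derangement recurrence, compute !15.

!15 = (15-1)·(!14 + !13) = 14·(32071101049 + 2290792932) = 14·34361893981 = 481066515734.

481066515734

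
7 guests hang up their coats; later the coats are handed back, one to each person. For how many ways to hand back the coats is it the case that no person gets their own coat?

Use !n = n·!(n-1) + (-1)^n.
!7 = 7·265 - 1 = 1854

1854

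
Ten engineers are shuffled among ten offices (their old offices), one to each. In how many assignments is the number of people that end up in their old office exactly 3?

222480

Choose which 3 of the 10 are fixed: C(10,3) = 120.
The other 7 form a derangement: !7 = 1854.
Total: 120 × 1854 = 222480.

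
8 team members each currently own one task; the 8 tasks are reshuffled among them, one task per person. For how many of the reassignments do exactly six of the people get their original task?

28

Pick the 6 fixed positions: C(8,6) = 28 ways.
The other 2 form a derangement: !2 = 1.
Total: 28 × 1 = 28.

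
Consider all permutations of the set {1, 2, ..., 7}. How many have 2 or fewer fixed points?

Sum C(7,i)·!(7-i) for i = 0..2:
  i=0: C(7,0)·!7 = 1·1854 = 1854
  i=1: C(7,1)·!6 = 7·265 = 1855
  i=2: C(7,2)·!5 = 21·44 = 924
Total = 4633.

4633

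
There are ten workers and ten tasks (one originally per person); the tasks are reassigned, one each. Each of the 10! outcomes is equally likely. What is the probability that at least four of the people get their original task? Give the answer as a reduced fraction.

34457/1814400

Favorable outcomes: Σ_{i≥4} C(10,i)·!(10-i) = 210·265 + 252·44 + 210·9 + 120·2 + 45·1 + 10·0 + 1·1 = 68914.
Total outcomes: 10! = 3628800.
Probability = 68914/3628800 = 34457/1814400.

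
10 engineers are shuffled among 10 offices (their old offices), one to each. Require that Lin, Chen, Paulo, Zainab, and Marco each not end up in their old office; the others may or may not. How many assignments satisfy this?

2170680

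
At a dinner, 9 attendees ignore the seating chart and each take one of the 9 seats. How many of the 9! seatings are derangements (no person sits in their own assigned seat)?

133496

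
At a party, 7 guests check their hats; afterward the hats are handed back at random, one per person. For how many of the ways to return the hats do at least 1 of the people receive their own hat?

# with exactly i fixed is C(7,i)·!(7-i); sum over i=1..7:
  i=1: C(7,1)·!6 = 7·265 = 1855
  i=2: C(7,2)·!5 = 21·44 = 924
  i=3: C(7,3)·!4 = 35·9 = 315
  i=4: C(7,4)·!3 = 35·2 = 70
  i=5: C(7,5)·!2 = 21·1 = 21
  i=6: C(7,6)·!1 = 7·0 = 0
  i=7: C(7,7)·!0 = 1·1 = 1
Total = 3186.

3186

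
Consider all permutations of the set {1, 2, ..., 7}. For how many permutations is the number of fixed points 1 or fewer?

3709

Sum C(7,i)·!(7-i) for i = 0..1:
  i=0: C(7,0)·!7 = 1·1854 = 1854
  i=1: C(7,1)·!6 = 7·265 = 1855
Total = 3709.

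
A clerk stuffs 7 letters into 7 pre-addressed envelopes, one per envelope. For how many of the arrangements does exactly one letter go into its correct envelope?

1855

Pick the single fixed position: C(7,1) = 7 ways.
The remaining 6 must be deranged: !6 = 265.
Total: 7 × 265 = 1855.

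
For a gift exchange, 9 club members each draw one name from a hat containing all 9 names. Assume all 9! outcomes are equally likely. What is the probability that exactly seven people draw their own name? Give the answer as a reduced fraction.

1/10080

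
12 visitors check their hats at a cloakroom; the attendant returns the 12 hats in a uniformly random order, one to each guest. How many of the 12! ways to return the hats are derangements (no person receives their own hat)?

176214841

By inclusion-exclusion, !12 = Σ (-1)^k · 12!/k! for k=0..12
= 12! - 12!/1! + 12!/2! - 12!/3! + 12!/4! - 12!/5! + 12!/6! - 12!/7! + 12!/8! - 12!/9! + 12!/10! - 12!/11! + 12!/12!
= 479001600 - 479001600 + 239500800 - 79833600 + 19958400 - 3991680 + 665280 - 95040 + 11880 - 1320 + 132 - 12 + 1
= 176214841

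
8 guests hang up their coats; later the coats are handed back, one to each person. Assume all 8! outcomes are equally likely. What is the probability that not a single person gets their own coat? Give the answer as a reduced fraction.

2119/5760

Favorable outcomes: !8 = 14833.
Total outcomes: 8! = 40320.
Probability = 14833/40320 = 2119/5760.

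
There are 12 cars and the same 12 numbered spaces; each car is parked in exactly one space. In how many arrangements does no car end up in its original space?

By inclusion-exclusion, !12 = Σ (-1)^k · 12!/k! for k=0..12
= 12! - 12!/1! + 12!/2! - 12!/3! + 12!/4! - 12!/5! + 12!/6! - 12!/7! + 12!/8! - 12!/9! + 12!/10! - 12!/11! + 12!/12!
= 479001600 - 479001600 + 239500800 - 79833600 + 19958400 - 3991680 + 665280 - 95040 + 11880 - 1320 + 132 - 12 + 1
= 176214841

176214841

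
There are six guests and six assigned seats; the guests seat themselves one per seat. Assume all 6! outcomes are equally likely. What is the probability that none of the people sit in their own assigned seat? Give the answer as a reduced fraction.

Favorable outcomes: !6 = 265.
Total outcomes: 6! = 720.
Probability = 265/720 = 53/144.

53/144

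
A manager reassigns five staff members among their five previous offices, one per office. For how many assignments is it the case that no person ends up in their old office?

The number of derangements of 5 is !5 = Σ_{k=0}^{5} (-1)^k·5!/k!
= 5! - 5!/1! + 5!/2! - 5!/3! + 5!/4! - 5!/5!
= 120 - 120 + 60 - 20 + 5 - 1
= 44

44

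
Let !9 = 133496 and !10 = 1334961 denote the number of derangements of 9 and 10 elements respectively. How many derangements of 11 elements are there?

14684570

!11 = (11-1)·(!10 + !9) = 10·(1334961 + 133496) = 10·1468457 = 14684570.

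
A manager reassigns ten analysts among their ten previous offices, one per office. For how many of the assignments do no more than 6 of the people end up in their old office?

# with exactly i fixed is C(10,i)·!(10-i); sum over i=0..6:
  i=0: C(10,0)·!10 = 1·1334961 = 1334961
  i=1: C(10,1)·!9 = 10·133496 = 1334960
  i=2: C(10,2)·!8 = 45·14833 = 667485
  i=3: C(10,3)·!7 = 120·1854 = 222480
  i=4: C(10,4)·!6 = 210·265 = 55650
  i=5: C(10,5)·!5 = 252·44 = 11088
  i=6: C(10,6)·!4 = 210·9 = 1890
Total = 3628514.

3628514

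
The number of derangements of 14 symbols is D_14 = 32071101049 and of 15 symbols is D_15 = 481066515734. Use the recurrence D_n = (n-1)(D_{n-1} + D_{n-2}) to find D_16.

7697064251745

D_16 = (16-1)·(D_15 + D_14) = 15·(481066515734 + 32071101049) = 15·513137616783 = 7697064251745.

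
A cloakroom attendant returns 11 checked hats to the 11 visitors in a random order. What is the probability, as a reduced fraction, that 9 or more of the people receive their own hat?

1/712800

Favorable outcomes: Σ_{i≥9} C(11,i)·!(11-i) = 55·1 + 11·0 + 1·1 = 56.
Total outcomes: 11! = 39916800.
Probability = 56/39916800 = 1/712800.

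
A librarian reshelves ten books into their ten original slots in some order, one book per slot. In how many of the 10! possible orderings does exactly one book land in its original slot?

1334960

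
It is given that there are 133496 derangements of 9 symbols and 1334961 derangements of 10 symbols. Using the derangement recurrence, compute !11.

14684570

!11 = (11-1)·(!10 + !9) = 10·(1334961 + 133496) = 10·1468457 = 14684570.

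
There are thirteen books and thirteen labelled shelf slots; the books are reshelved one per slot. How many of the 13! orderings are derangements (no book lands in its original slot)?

2290792932

Use !n = n·!(n-1) + (-1)^n.
!13 = 13·176214841 - 1 = 2290792932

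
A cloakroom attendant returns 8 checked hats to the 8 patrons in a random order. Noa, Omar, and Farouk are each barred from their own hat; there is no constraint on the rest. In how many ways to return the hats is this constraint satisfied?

27240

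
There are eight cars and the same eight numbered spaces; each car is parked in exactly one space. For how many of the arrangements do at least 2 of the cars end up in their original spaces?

10655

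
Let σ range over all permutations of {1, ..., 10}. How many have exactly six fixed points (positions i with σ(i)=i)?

1890

Pick the 6 fixed positions: C(10,6) = 210 ways.
The remaining 4 must be deranged: !4 = 9.
Total: 210 × 9 = 1890.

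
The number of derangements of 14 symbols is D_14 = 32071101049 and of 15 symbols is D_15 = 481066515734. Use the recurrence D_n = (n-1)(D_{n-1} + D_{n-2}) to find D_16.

7697064251745

D_16 = (16-1)·(D_15 + D_14) = 15·(481066515734 + 32071101049) = 15·513137616783 = 7697064251745.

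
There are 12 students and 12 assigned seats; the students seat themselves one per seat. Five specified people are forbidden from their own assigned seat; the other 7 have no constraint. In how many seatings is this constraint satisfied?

Inclusion-exclusion on the 5 forbidden self-matches:
Σ_{j=0}^{5} (-1)^j C(5,j)(12-j)!
= C(5,0)·12! - C(5,1)·11! + C(5,2)·10! - C(5,3)·9! + C(5,4)·8! - C(5,5)·7!
= 479001600 - 199584000 + 36288000 - 3628800 + 201600 - 5040
= 312273360

312273360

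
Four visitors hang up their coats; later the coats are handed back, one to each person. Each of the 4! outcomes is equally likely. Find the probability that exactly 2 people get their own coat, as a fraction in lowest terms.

1/4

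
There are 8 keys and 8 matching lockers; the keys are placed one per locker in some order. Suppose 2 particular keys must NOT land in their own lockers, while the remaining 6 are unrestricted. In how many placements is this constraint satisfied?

Inclusion-exclusion on the 2 forbidden self-matches:
Σ_{j=0}^{2} (-1)^j C(2,j)(8-j)!
= C(2,0)·8! - C(2,1)·7! + C(2,2)·6!
= 40320 - 10080 + 720
= 30960

30960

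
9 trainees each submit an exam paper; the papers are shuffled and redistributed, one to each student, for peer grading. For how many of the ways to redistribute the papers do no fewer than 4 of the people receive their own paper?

6883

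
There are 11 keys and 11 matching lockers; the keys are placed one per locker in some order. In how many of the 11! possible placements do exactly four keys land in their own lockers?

611820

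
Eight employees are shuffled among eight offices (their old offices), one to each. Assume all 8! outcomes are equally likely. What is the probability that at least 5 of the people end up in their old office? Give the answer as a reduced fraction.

Favorable outcomes: Σ_{i≥5} C(8,i)·!(8-i) = 56·2 + 28·1 + 8·0 + 1·1 = 141.
Total outcomes: 8! = 40320.
Probability = 141/40320 = 47/13440.

47/13440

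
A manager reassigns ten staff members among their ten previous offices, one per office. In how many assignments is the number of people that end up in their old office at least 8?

46

Sum C(10,i)·!(10-i) for i = 8..10:
  i=8: C(10,8)·!2 = 45·1 = 45
  i=9: C(10,9)·!1 = 10·0 = 0
  i=10: C(10,10)·!0 = 1·1 = 1
Total = 46.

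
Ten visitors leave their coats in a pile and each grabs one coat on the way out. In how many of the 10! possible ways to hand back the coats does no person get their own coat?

The number of derangements of 10 is !10 = Σ_{k=0}^{10} (-1)^k·10!/k!
= 10! - 10!/1! + 10!/2! - 10!/3! + 10!/4! - 10!/5! + 10!/6! - 10!/7! + 10!/8! - 10!/9! + 10!/10!
= 3628800 - 3628800 + 1814400 - 604800 + 151200 - 30240 + 5040 - 720 + 90 - 10 + 1
= 1334961

1334961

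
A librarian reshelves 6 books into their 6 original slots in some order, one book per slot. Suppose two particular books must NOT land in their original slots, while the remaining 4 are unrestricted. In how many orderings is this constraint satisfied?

Inclusion-exclusion on the 2 forbidden self-matches:
Σ_{j=0}^{2} (-1)^j C(2,j)(6-j)!
= C(2,0)·6! - C(2,1)·5! + C(2,2)·4!
= 720 - 240 + 24
= 504

504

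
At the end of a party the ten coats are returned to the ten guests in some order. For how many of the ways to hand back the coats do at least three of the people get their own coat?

# with exactly i fixed is C(10,i)·!(10-i); sum over i=3..10:
  i=3: C(10,3)·!7 = 120·1854 = 222480
  i=4: C(10,4)·!6 = 210·265 = 55650
  i=5: C(10,5)·!5 = 252·44 = 11088
  i=6: C(10,6)·!4 = 210·9 = 1890
  i=7: C(10,7)·!3 = 120·2 = 240
  i=8: C(10,8)·!2 = 45·1 = 45
  i=9: C(10,9)·!1 = 10·0 = 0
  i=10: C(10,10)·!0 = 1·1 = 1
Total = 291394.

291394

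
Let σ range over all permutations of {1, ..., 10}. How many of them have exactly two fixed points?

667485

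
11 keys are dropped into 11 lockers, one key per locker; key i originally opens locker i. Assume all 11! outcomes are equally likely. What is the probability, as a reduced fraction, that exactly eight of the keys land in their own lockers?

1/120960

Favorable outcomes: C(11,8)·!3 = 165·2 = 330.
Total outcomes: 11! = 39916800.
Probability = 330/39916800 = 1/120960.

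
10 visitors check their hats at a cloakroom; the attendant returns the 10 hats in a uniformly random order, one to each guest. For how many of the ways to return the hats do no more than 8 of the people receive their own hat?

3628799

Sum C(10,i)·!(10-i) for i = 0..8:
  i=0: C(10,0)·!10 = 1·1334961 = 1334961
  i=1: C(10,1)·!9 = 10·133496 = 1334960
  i=2: C(10,2)·!8 = 45·14833 = 667485
  i=3: C(10,3)·!7 = 120·1854 = 222480
  i=4: C(10,4)·!6 = 210·265 = 55650
  i=5: C(10,5)·!5 = 252·44 = 11088
  i=6: C(10,6)·!4 = 210·9 = 1890
  i=7: C(10,7)·!3 = 120·2 = 240
  i=8: C(10,8)·!2 = 45·1 = 45
Total = 3628799.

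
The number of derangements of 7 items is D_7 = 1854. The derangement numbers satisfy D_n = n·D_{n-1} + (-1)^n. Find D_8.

D_8 = 8·1854 + 1 = 14833.

14833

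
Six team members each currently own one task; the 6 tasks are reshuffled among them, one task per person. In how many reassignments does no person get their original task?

!6 = 6! · Σ_{k=0}^{6} (-1)^k/k!
= 6! - 6!/1! + 6!/2! - 6!/3! + 6!/4! - 6!/5! + 6!/6!
= 720 - 720 + 360 - 120 + 30 - 6 + 1
= 265

265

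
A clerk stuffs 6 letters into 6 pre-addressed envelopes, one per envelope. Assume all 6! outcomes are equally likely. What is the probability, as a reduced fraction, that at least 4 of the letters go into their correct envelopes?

Favorable outcomes: Σ_{i≥4} C(6,i)·!(6-i) = 15·1 + 6·0 + 1·1 = 16.
Total outcomes: 6! = 720.
Probability = 16/720 = 1/45.

1/45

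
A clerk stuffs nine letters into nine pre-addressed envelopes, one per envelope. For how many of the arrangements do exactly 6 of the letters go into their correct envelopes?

168

Choose which 6 of the 9 are fixed: C(9,6) = 84.
The remaining 3 must be deranged: !3 = 2.
Total: 84 × 2 = 168.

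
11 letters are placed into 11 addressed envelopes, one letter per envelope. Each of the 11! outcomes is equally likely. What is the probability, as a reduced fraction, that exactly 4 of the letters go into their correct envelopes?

103/6720

Favorable outcomes: C(11,4)·!7 = 330·1854 = 611820.
Total outcomes: 11! = 39916800.
Probability = 611820/39916800 = 103/6720.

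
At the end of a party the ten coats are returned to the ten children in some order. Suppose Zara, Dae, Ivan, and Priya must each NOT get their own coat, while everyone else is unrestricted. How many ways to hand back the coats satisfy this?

Inclusion-exclusion on the 4 forbidden self-matches:
Σ_{j=0}^{4} (-1)^j C(4,j)(10-j)!
= C(4,0)·10! - C(4,1)·9! + C(4,2)·8! - C(4,3)·7! + C(4,4)·6!
= 3628800 - 1451520 + 241920 - 20160 + 720
= 2399760

2399760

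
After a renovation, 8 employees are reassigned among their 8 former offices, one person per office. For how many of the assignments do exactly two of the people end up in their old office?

7420

Pick the 2 fixed positions: C(8,2) = 28 ways.
The other 6 form a derangement: !6 = 265.
Total: 28 × 265 = 7420.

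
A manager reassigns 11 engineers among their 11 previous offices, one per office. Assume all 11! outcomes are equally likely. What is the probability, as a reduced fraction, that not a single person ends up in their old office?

1468457/3991680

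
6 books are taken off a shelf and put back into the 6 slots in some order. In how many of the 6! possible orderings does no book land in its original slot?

265

The subfactorial !6 = [6!/e] (nearest integer).
6! = 720, and 720/e ≈ 264.87, so !6 = 265.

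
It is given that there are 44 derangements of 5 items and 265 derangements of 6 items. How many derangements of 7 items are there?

1854

!7 = (7-1)·(!6 + !5) = 6·(265 + 44) = 6·309 = 1854.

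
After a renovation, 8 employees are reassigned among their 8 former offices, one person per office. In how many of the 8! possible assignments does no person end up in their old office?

!8 is the nearest integer to 8!/e.
8! = 40320, and 40320/e ≈ 14832.90, so !8 = 14833.

14833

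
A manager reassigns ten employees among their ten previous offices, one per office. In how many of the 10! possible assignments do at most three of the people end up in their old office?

3559886

Sum C(10,i)·!(10-i) for i = 0..3:
  i=0: C(10,0)·!10 = 1·1334961 = 1334961
  i=1: C(10,1)·!9 = 10·133496 = 1334960
  i=2: C(10,2)·!8 = 45·14833 = 667485
  i=3: C(10,3)·!7 = 120·1854 = 222480
Total = 3559886.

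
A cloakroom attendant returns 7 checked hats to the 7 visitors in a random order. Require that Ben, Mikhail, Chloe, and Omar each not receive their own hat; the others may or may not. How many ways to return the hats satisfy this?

2790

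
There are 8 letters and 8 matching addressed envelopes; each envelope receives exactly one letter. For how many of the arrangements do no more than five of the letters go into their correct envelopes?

40291

Sum C(8,i)·!(8-i) for i = 0..5:
  i=0: C(8,0)·!8 = 1·14833 = 14833
  i=1: C(8,1)·!7 = 8·1854 = 14832
  i=2: C(8,2)·!6 = 28·265 = 7420
  i=3: C(8,3)·!5 = 56·44 = 2464
  i=4: C(8,4)·!4 = 70·9 = 630
  i=5: C(8,5)·!3 = 56·2 = 112
Total = 40291.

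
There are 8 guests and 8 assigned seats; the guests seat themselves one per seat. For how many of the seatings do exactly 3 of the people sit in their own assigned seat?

2464

Pick the 3 fixed positions: C(8,3) = 56 ways.
The other 5 form a derangement: !5 = 44.
Total: 56 × 44 = 2464.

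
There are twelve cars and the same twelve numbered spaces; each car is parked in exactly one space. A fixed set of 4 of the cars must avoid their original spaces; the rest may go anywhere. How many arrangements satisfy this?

Inclusion-exclusion on the 4 forbidden self-matches:
Σ_{j=0}^{4} (-1)^j C(4,j)(12-j)!
= C(4,0)·12! - C(4,1)·11! + C(4,2)·10! - C(4,3)·9! + C(4,4)·8!
= 479001600 - 159667200 + 21772800 - 1451520 + 40320
= 339696000

339696000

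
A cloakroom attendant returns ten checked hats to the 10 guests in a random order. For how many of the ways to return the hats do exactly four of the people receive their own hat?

55650

Pick the 4 fixed positions: C(10,4) = 210 ways.
The other 6 form a derangement: !6 = 265.
Total: 210 × 265 = 55650.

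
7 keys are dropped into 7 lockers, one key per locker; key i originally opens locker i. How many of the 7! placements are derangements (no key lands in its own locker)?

1854

!7 = 7! · Σ_{k=0}^{7} (-1)^k/k!
= 7! - 7!/1! + 7!/2! - 7!/3! + 7!/4! - 7!/5! + 7!/6! - 7!/7!
= 5040 - 5040 + 2520 - 840 + 210 - 42 + 7 - 1
= 1854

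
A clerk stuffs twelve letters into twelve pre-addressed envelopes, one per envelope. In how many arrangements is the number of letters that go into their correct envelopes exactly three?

29369120

Choose which 3 of the 12 are fixed: C(12,3) = 220.
The remaining 9 must be deranged: !9 = 133496.
Total: 220 × 133496 = 29369120.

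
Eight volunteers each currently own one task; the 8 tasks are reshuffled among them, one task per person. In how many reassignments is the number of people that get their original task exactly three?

2464

Pick the 3 fixed positions: C(8,3) = 56 ways.
The remaining 5 must be deranged: !5 = 44.
Total: 56 × 44 = 2464.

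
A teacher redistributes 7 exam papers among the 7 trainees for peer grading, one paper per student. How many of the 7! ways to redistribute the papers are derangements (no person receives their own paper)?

!7 is the nearest integer to 7!/e.
7! = 5040, and 5040/e ≈ 1854.11, so !7 = 1854.

1854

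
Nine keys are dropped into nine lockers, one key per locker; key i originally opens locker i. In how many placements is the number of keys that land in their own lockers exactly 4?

Pick the 4 fixed positions: C(9,4) = 126 ways.
The other 5 form a derangement: !5 = 44.
Total: 126 × 44 = 5544.

5544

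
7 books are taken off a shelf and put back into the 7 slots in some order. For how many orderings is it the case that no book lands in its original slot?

1854

!7 is the nearest integer to 7!/e.
7! = 5040, and 5040/e ≈ 1854.11, so !7 = 1854.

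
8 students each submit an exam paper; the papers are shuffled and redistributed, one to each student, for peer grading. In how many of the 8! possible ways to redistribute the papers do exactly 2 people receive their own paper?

7420

Pick the 2 fixed positions: C(8,2) = 28 ways.
The other 6 form a derangement: !6 = 265.
Total: 28 × 265 = 7420.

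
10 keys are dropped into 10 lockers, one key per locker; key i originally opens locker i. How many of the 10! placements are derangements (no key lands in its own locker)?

Use !n = (n-1)(!(n-1) + !(n-2)).
!10 = 9·(133496 + 14833) = 9·148329 = 1334961

1334961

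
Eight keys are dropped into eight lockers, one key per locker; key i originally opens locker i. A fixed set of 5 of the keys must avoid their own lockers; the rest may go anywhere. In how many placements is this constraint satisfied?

Inclusion-exclusion on the 5 forbidden self-matches:
Σ_{j=0}^{5} (-1)^j C(5,j)(8-j)!
= C(5,0)·8! - C(5,1)·7! + C(5,2)·6! - C(5,3)·5! + C(5,4)·4! - C(5,5)·3!
= 40320 - 25200 + 7200 - 1200 + 120 - 6
= 21234

21234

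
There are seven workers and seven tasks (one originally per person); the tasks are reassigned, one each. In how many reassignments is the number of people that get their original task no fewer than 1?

3186

Sum C(7,i)·!(7-i) for i = 1..7:
  i=1: C(7,1)·!6 = 7·265 = 1855
  i=2: C(7,2)·!5 = 21·44 = 924
  i=3: C(7,3)·!4 = 35·9 = 315
  i=4: C(7,4)·!3 = 35·2 = 70
  i=5: C(7,5)·!2 = 21·1 = 21
  i=6: C(7,6)·!1 = 7·0 = 0
  i=7: C(7,7)·!0 = 1·1 = 1
Total = 3186.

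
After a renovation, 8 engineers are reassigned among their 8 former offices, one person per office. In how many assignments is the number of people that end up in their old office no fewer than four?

# with exactly i fixed is C(8,i)·!(8-i); sum over i=4..8:
  i=4: C(8,4)·!4 = 70·9 = 630
  i=5: C(8,5)·!3 = 56·2 = 112
  i=6: C(8,6)·!2 = 28·1 = 28
  i=7: C(8,7)·!1 = 8·0 = 0
  i=8: C(8,8)·!0 = 1·1 = 1
Total = 771.

771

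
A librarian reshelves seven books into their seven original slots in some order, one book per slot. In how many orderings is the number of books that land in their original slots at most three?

Sum C(7,i)·!(7-i) for i = 0..3:
  i=0: C(7,0)·!7 = 1·1854 = 1854
  i=1: C(7,1)·!6 = 7·265 = 1855
  i=2: C(7,2)·!5 = 21·44 = 924
  i=3: C(7,3)·!4 = 35·9 = 315
Total = 4948.

4948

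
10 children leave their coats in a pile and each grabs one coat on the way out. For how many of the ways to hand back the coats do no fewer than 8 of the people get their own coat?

46

Sum C(10,i)·!(10-i) for i = 8..10:
  i=8: C(10,8)·!2 = 45·1 = 45
  i=9: C(10,9)·!1 = 10·0 = 0
  i=10: C(10,10)·!0 = 1·1 = 1
Total = 46.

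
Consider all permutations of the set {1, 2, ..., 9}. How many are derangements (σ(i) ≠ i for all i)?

133496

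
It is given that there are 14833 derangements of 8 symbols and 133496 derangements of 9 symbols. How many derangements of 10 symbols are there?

D_10 = (10-1)·(D_9 + D_8) = 9·(133496 + 14833) = 9·148329 = 1334961.

1334961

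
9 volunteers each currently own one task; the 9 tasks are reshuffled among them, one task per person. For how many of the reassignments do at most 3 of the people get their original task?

355997

Sum C(9,i)·!(9-i) for i = 0..3:
  i=0: C(9,0)·!9 = 1·133496 = 133496
  i=1: C(9,1)·!8 = 9·14833 = 133497
  i=2: C(9,2)·!7 = 36·1854 = 66744
  i=3: C(9,3)·!6 = 84·265 = 22260
Total = 355997.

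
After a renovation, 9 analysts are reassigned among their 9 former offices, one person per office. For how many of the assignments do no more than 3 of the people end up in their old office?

355997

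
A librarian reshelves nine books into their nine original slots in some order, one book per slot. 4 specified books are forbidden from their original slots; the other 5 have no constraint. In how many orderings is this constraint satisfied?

Inclusion-exclusion on the 4 forbidden self-matches:
Σ_{j=0}^{4} (-1)^j C(4,j)(9-j)!
= C(4,0)·9! - C(4,1)·8! + C(4,2)·7! - C(4,3)·6! + C(4,4)·5!
= 362880 - 161280 + 30240 - 2880 + 120
= 229080

229080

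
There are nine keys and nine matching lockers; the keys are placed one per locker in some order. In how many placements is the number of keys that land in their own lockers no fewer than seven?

37

Sum C(9,i)·!(9-i) for i = 7..9:
  i=7: C(9,7)·!2 = 36·1 = 36
  i=8: C(9,8)·!1 = 9·0 = 0
  i=9: C(9,9)·!0 = 1·1 = 1
Total = 37.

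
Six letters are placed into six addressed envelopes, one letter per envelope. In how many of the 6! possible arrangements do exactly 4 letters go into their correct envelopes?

15

Pick the 4 fixed positions: C(6,4) = 15 ways.
The remaining 2 must be deranged: !2 = 1.
Total: 15 × 1 = 15.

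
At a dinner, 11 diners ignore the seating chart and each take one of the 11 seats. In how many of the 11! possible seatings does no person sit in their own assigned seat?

!11 is the nearest integer to 11!/e.
11! = 39916800, and 39916800/e ≈ 14684570.08, so !11 = 14684570.

14684570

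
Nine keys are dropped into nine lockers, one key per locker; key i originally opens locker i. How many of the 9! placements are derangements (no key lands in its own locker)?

Recurrence: !9 = 8·(!8 + !7).
!9 = 8·(14833 + 1854) = 8·16687 = 133496

133496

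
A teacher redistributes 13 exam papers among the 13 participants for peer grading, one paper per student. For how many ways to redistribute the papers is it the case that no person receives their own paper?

Use !n = n·!(n-1) + (-1)^n.
!13 = 13·176214841 - 1 = 2290792932

2290792932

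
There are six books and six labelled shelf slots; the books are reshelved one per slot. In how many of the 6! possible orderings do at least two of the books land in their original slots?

# with exactly i fixed is C(6,i)·!(6-i); sum over i=2..6:
  i=2: C(6,2)·!4 = 15·9 = 135
  i=3: C(6,3)·!3 = 20·2 = 40
  i=4: C(6,4)·!2 = 15·1 = 15
  i=5: C(6,5)·!1 = 6·0 = 0
  i=6: C(6,6)·!0 = 1·1 = 1
Total = 191.

191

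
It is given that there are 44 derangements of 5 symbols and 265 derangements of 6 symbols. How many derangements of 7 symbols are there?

1854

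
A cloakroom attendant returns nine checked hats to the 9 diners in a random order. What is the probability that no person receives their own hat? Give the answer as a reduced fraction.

16687/45360

Favorable outcomes: !9 = 133496.
Total outcomes: 9! = 362880.
Probability = 133496/362880 = 16687/45360.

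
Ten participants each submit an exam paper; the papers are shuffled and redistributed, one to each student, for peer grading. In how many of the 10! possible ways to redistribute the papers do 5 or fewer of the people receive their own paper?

Sum C(10,i)·!(10-i) for i = 0..5:
  i=0: C(10,0)·!10 = 1·1334961 = 1334961
  i=1: C(10,1)·!9 = 10·133496 = 1334960
  i=2: C(10,2)·!8 = 45·14833 = 667485
  i=3: C(10,3)·!7 = 120·1854 = 222480
  i=4: C(10,4)·!6 = 210·265 = 55650
  i=5: C(10,5)·!5 = 252·44 = 11088
Total = 3626624.

3626624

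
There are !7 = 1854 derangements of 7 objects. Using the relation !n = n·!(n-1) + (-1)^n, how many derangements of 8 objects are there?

14833

!8 = 8·1854 + 1 = 14833.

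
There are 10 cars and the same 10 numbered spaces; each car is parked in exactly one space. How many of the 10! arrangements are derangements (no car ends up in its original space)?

1334961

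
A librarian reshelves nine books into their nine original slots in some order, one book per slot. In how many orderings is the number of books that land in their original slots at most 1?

266993

# with exactly i fixed is C(9,i)·!(9-i); sum over i=0..1:
  i=0: C(9,0)·!9 = 1·133496 = 133496
  i=1: C(9,1)·!8 = 9·14833 = 133497
Total = 266993.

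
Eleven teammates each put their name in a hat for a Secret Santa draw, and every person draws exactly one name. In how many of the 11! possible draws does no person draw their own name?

14684570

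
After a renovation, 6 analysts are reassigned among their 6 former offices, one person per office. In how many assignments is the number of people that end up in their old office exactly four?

15

Choose which 4 of the 6 are fixed: C(6,4) = 15.
The other 2 form a derangement: !2 = 1.
Total: 15 × 1 = 15.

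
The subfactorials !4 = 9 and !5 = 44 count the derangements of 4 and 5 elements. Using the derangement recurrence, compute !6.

!6 = (6-1)·(!5 + !4) = 5·(44 + 9) = 5·53 = 265.

265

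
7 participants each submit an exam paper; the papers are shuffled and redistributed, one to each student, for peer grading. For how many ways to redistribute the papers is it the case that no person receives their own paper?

1854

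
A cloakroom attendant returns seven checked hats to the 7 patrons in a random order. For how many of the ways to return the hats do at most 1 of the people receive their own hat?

Sum C(7,i)·!(7-i) for i = 0..1:
  i=0: C(7,0)·!7 = 1·1854 = 1854
  i=1: C(7,1)·!6 = 7·265 = 1855
Total = 3709.

3709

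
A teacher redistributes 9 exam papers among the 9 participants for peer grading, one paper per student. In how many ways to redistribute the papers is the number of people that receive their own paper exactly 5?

1134

Choose which 5 of the 9 are fixed: C(9,5) = 126.
The remaining 4 must be deranged: !4 = 9.
Total: 126 × 9 = 1134.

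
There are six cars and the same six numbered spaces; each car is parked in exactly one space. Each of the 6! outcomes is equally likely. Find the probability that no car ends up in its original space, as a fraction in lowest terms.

53/144

Favorable outcomes: !6 = 265.
Total outcomes: 6! = 720.
Probability = 265/720 = 53/144.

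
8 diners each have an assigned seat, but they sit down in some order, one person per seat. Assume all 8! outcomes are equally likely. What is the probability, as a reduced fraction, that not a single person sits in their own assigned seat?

2119/5760

Favorable outcomes: !8 = 14833.
Total outcomes: 8! = 40320.
Probability = 14833/40320 = 2119/5760.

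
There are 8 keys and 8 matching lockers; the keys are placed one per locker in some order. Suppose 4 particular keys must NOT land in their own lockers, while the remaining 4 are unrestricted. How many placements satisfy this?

Inclusion-exclusion on the 4 forbidden self-matches:
Σ_{j=0}^{4} (-1)^j C(4,j)(8-j)!
= C(4,0)·8! - C(4,1)·7! + C(4,2)·6! - C(4,3)·5! + C(4,4)·4!
= 40320 - 20160 + 4320 - 480 + 24
= 24024

24024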